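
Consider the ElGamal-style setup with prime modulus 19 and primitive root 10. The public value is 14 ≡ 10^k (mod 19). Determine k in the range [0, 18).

11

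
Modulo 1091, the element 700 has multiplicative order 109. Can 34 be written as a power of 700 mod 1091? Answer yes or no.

yes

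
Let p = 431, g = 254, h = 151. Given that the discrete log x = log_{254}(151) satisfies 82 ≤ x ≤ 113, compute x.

Compute 254^82 mod 431 = 326, then multiply by 254 repeatedly:
  254^82=326  254^83=52  254^84=278  254^85=359  254^86=245
  254^87=166  254^88=357  254^89=168  254^90=3  254^91=331
  254^92=29  254^93=39  254^94=424  254^95=377  254^96=76
  254^97=340  254^98=160  254^99=126  254^100=110  254^101=356
  254^102=345  254^103=137  254^104=318  254^105=175  254^106=57
  254^107=255  254^108=120  254^109=310  254^110=298  254^111=267
  254^112=151
Found 151 at exponent 112.

112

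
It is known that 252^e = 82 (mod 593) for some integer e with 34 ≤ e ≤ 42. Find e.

37

Compute 252^34 mod 593 = 50, then multiply by 252 repeatedly:
  252^34=50  252^35=147  252^36=278  252^37=82
Found 82 at exponent 37.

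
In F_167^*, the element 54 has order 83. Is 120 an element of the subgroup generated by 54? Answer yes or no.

no

120 ∈ ⟨54⟩ iff 120^83 ≡ 1 (mod 167), since |⟨54⟩| = 83.
120^83 mod 167 = 166.
Since 166 ≠ 1, 120 does not lie in the subgroup.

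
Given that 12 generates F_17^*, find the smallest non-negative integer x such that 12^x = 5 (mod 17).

Successive powers of 12 modulo 17:
  12^0=1  12^1=12  12^2=8  12^3=11  12^4=13  12^5=3
  12^6=2  12^7=7  12^8=16  12^9=5
So 12^9 ≡ 5 (mod 17), giving x = 9.

9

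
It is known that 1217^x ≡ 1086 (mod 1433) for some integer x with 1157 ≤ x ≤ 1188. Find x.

Compute 1217^1157 mod 1433 = 222, then multiply by 1217 repeatedly:
  1217^1157=222  1217^1158=770  1217^1159=1341  1217^1160=1243  1217^1161=916
  1217^1162=1331  1217^1163=537  1217^1164=81  1217^1165=1133  1217^1166=315
  1217^1167=744  1217^1168=1225  1217^1169=505  1217^1170=1261  1217^1171=1327
  1217^1172=1401  1217^1173=1180  1217^1174=194  1217^1175=1086
Found 1086 at exponent 1175.

1175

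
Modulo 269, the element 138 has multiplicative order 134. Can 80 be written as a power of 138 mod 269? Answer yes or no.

yes

80 ∈ ⟨138⟩ iff 80^134 ≡ 1 (mod 269), since |⟨138⟩| = 134.
80^134 mod 269 = 1.
Since 1 = 1, 80 lies in the subgroup.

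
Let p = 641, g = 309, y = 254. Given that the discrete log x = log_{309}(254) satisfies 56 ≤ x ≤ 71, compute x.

63

Compute 309^56 mod 641 = 433, then multiply by 309 repeatedly:
  309^56=433  309^57=469  309^58=55  309^59=329  309^60=383
  309^61=403  309^62=173  309^63=254
Found 254 at exponent 63.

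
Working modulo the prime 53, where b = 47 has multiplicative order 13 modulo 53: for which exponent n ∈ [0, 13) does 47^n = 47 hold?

Successive powers of 47 modulo 53:
  47^0=1  47^1=47
So 47^1 ≡ 47 (mod 53), giving n = 1.

1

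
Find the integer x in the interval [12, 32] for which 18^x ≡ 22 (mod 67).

30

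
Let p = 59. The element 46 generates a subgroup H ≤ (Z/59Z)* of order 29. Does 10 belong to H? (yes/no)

10 ∈ ⟨46⟩ iff 10^29 ≡ 1 (mod 59), since |⟨46⟩| = 29.
10^29 mod 59 = 58.
Since 58 ≠ 1, 10 does not lie in the subgroup.

no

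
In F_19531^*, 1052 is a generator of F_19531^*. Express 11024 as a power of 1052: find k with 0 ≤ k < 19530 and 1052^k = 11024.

Baby-step giant-step with m = ceil(sqrt(19530)) = 140.
Baby table (1052^j mod 19531 for j=0..139):
  0:1  1:1052  2:12968  3:9698  4:7114  5:3555  6:9439  7:8080
  8:4175  9:17156  10:1468  11:1387  12:13830  13:18096  14:13798  15:3963
  16:8973  17:6123  18:15697  19:9549  20:6614  21:4892  22:9731  23:2768
  24:1817  25:16977  26:8470  27:4304  28:16147  29:14205  30:2445  31:13579
  32:7947  33:976  34:11140  35:680  36:12244  37:9759  38:12693  39:13363
  40:15087  41:12352  42:6189  43:7005  44:6073  45:2159  46:5672  47:9989
  48:750  49:7760  50:19093  51:7968  52:3537  53:10034  54:9028  55:5390
  56:6290  57:15602  58:7264  59:5107  60:1539  61:17486  62:16601  63:3538
  64:11086  65:2465  66:15088  67:13404  68:19157  69:16703  70:13187  71:5714
  72:15111  73:18069  74:4925  75:5385  76:1030  77:9355  78:17367  79:8599
  80:3295  81:9353  82:15263  83:2194  84:3430  85:14656  86:8153  87:2847
  88:6801  89:6306  90:12903  91:19442  92:4027  93:17708  94:15773  95:11377
  96:15632  97:19293  98:3527  99:19045  100:16065  101:6065  102:13274  103:19114
  104:10529  105:2431  106:18382  107:2174  108:1921  109:9199  110:9503  111:16815
  112:13825  113:12836  114:7551  115:14066  116:12465  117:7879  118:7564  119:8211
  120:5270  121:16767  122:2391  123:15364  124:10791  125:4621  126:17604  127:4020
  128:10344  129:3121  130:2084  131:4896  132:13939  133:15578  134:1547  135:6371
  136:3159  137:2998  138:9405  139:11374
Giant step factor: 1052^(-140) ≡ 12682 (mod 19531).
Scan 11024·12682^i mod 19531 for i = 0, 1, …:
  i=0: 11024   i=1: 3470   i=2: 3197   i=3: 17529
  i=4: 936   i=5: 15035   i=6: 12248   i=7: 18624
  i=8: 1185   i=9: 8831     …   i=19: 18013
  i=20: 6290
Match at i=20, j=56: k = 20·140 + 56 = 2856.

2856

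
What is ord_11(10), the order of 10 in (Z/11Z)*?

2

The order of 10 must divide p − 1 = 10 = 2 · 5.
Divisors: 1, 2, 5, 10.
Check each in increasing order: 10^1 ≡ 10;  10^2 ≡ 1.
Smallest exponent giving 1 is 2.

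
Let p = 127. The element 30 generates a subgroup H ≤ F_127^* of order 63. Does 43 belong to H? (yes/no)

no

43 ∈ ⟨30⟩ iff 43^63 ≡ 1 (mod 127), since |⟨30⟩| = 63.
43^63 mod 127 = 126.
Since 126 ≠ 1, 43 does not lie in the subgroup.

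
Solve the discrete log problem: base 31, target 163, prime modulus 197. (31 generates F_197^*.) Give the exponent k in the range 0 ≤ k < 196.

6

Successive powers of 31 modulo 197:
  31^0=1  31^1=31  31^2=173  31^3=44  31^4=182  31^5=126
  31^6=163
So 31^6 ≡ 163 (mod 197), giving k = 6.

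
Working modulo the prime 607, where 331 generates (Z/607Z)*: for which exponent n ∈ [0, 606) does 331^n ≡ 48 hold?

Baby-step giant-step with m = ceil(sqrt(606)) = 25.
Baby table (331^j mod 607 for j=0..24):
  0:1  1:331  2:301  3:83  4:158  5:96  6:212  7:367
  8:77  9:600  10:111  11:321  12:26  13:108  14:542  15:337
  16:466  17:68  18:49  19:437  20:181  21:425  22:458  23:455
  24:69
Giant step factor: 331^(-25) ≡ 123 (mod 607).
Scan 48·123^i mod 607 for i = 0, 1, …:
  i=0: 48   i=1: 441   i=2: 220   i=3: 352
  i=4: 199   i=5: 197   i=6: 558   i=7: 43
  i=8: 433   i=9: 450     …   i=17: 38
  i=18: 425
Match at i=18, j=21: n = 18·25 + 21 = 471.

471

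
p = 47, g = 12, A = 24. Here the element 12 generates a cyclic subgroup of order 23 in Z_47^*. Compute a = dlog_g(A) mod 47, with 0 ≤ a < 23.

12

Successive powers of 12 modulo 47:
  12^0=1  12^1=12  12^2=3  12^3=36  12^4=9  12^5=14
  12^6=27  12^7=42  12^8=34  12^9=32  12^10=8  12^11=2
  12^12=24
So 12^12 ≡ 24 (mod 47), giving a = 12.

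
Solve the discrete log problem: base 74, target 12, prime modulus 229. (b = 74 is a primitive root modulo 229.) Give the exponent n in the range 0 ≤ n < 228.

Baby-step giant-step with m = ceil(sqrt(228)) = 16.
Baby table (74^j mod 229 for j=0..15):
  0:1  1:74  2:209  3:123  4:171  5:59  6:15  7:194
  8:158  9:13  10:46  11:198  12:225  13:162  14:80  15:195
Giant step factor: 74^(-16) ≡ 153 (mod 229).
Scan 12·153^i mod 229 for i = 0, 1, …:
  i=0: 12   i=1: 4   i=2: 154   i=3: 204
  i=4: 68   i=5: 99   i=6: 33   i=7: 11
  i=8: 80
Match at i=8, j=14: n = 8·16 + 14 = 142.

142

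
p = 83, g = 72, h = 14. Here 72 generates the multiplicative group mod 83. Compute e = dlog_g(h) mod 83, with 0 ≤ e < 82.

67

Baby-step giant-step with m = ceil(sqrt(82)) = 10.
Baby table (72^j mod 83 for j=0..9):
  0:1  1:72  2:38  3:80  4:33  5:52  6:9  7:67
  8:10  9:56
Giant step factor: 72^(-10) ≡ 64 (mod 83).
Scan 14·64^i mod 83 for i = 0, 1, …:
  i=0: 14   i=1: 66   i=2: 74   i=3: 5
  i=4: 71   i=5: 62   i=6: 67
Match at i=6, j=7: e = 6·10 + 7 = 67.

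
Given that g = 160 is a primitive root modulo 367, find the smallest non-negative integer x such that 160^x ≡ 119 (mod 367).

125

Baby-step giant-step with m = ceil(sqrt(366)) = 20.
Baby table (160^j mod 367 for j=0..19):
  0:1  1:160  2:277  3:280  4:26  5:123  6:229  7:307
  8:309  9:262  10:82  11:275  12:327  13:206  14:297  15:177
  16:61  17:218  18:15  19:198
Giant step factor: 160^(-20) ≡ 28 (mod 367).
Scan 119·28^i mod 367 for i = 0, 1, …:
  i=0: 119   i=1: 29   i=2: 78   i=3: 349
  i=4: 230   i=5: 201   i=6: 123
Match at i=6, j=5: x = 6·20 + 5 = 125.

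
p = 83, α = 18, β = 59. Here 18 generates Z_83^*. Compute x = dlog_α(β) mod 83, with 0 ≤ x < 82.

Baby-step giant-step with m = ceil(sqrt(82)) = 10.
Baby table (18^j mod 83 for j=0..9):
  0:1  1:18  2:75  3:22  4:64  5:73  6:69  7:80
  8:29  9:24
Giant step factor: 18^(-10) ≡ 44 (mod 83).
Scan 59·44^i mod 83 for i = 0, 1, …:
  i=0: 59   i=1: 23   i=2: 16   i=3: 40
  i=4: 17   i=5: 1
Match at i=5, j=0: x = 5·10 + 0 = 50.

50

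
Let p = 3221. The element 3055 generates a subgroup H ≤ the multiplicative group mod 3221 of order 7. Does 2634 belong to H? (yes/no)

no

⟨3055⟩ has order 7; its elements mod 3221 are {1, 1106, 1712, 1788, 2477, 2745, 3055}.
2634 is not in this set.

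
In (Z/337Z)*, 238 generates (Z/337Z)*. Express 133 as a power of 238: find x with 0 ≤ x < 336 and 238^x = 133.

Baby-step giant-step with m = ceil(sqrt(336)) = 19.
Baby table (238^j mod 337 for j=0..18):
  0:1  1:238  2:28  3:261  4:110  5:231  6:47  7:65
  8:305  9:135  10:115  11:73  12:187  13:22  14:181  15:279
  16:13  17:61  18:27
Giant step factor: 238^(-19) ≡ 44 (mod 337).
Scan 133·44^i mod 337 for i = 0, 1, …:
  i=0: 133   i=1: 123   i=2: 20   i=3: 206
  i=4: 302   i=5: 145   i=6: 314   i=7: 336
  i=8: 293   i=9: 86     …   i=14: 299
  i=15: 13
Match at i=15, j=16: x = 15·19 + 16 = 301.

301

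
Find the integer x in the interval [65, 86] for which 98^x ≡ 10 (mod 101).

Compute 98^65 mod 101 = 39, then multiply by 98 repeatedly:
  98^65=39  98^66=85  98^67=48  98^68=58  98^69=28
  98^70=17  98^71=50  98^72=52  98^73=46  98^74=64
  98^75=10
Found 10 at exponent 75.

75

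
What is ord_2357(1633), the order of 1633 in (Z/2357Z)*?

The order of 1633 must divide p − 1 = 2356 = 2^2 · 19 · 31.
Divisors: 1, 2, 4, 19, 31, 38, 62, 76, 124, 589, 1178, 2356.
Check each in increasing order: 1633^1 ≡ 1633;  1633^2 ≡ 922;  1633^4 ≡ 1564;  1633^19 ≡ 1760;  1633^31 ≡ 1.
Smallest exponent giving 1 is 31.

31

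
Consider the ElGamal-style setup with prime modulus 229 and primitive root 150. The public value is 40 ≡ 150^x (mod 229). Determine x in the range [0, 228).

61

Baby-step giant-step with m = ceil(sqrt(228)) = 16.
Baby table (150^j mod 229 for j=0..15):
  0:1  1:150  2:58  3:227  4:158  5:113  6:4  7:142
  8:3  9:221  10:174  11:223  12:16  13:110  14:12  15:197
Giant step factor: 150^(-16) ≡ 51 (mod 229).
Scan 40·51^i mod 229 for i = 0, 1, …:
  i=0: 40   i=1: 208   i=2: 74   i=3: 110
Match at i=3, j=13: x = 3·16 + 13 = 61.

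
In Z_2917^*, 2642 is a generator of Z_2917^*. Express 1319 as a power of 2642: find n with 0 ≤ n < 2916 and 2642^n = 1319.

Baby-step giant-step with m = ceil(sqrt(2916)) = 54.
Baby table (2642^j mod 2917 for j=0..53):
  0:1  1:2642  2:2700  3:1335  4:417  5:2005  6:2855  7:2465
  8:1786  9:1823  10:399  11:1121  12:927  13:1771  14:114  15:737
  16:1515  17:506  18:866  19:1044  20:1683  21:978  22:2331  23:715
  24:1731  25:2363  26:666  27:621  28:1328  29:2342  30:607  31:2261
  32:2463  33:2336  34:2257  35:646  36:287  37:2751  38:1895  39:1018
  40:82  41:786  42:2625  43:1541  44:2107  45:1058  46:750  47:857
  48:602  49:719  50:631  51:1495  52:172  53:2289
Giant step factor: 2642^(-54) ≡ 2531 (mod 2917).
Scan 1319·2531^i mod 2917 for i = 0, 1, …:
  i=0: 1319   i=1: 1341   i=2: 1600   i=3: 804
  i=4: 1775   i=5: 345   i=6: 1012   i=7: 246
  i=8: 1305   i=9: 911     …   i=50: 967
  i=51: 114
Match at i=51, j=14: n = 51·54 + 14 = 2768.

2768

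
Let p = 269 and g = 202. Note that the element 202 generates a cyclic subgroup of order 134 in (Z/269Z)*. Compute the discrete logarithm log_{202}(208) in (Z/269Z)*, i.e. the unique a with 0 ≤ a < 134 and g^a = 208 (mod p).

Baby-step giant-step with m = ceil(sqrt(134)) = 12.
Baby table (202^j mod 269 for j=0..11):
  0:1  1:202  2:185  3:248  4:62  5:150  6:172  7:43
  8:78  9:154  10:173  11:245
Giant step factor: 202^(-12) ≡ 224 (mod 269).
Scan 208·224^i mod 269 for i = 0, 1, …:
  i=0: 208   i=1: 55   i=2: 215   i=3: 9
  i=4: 133   i=5: 202
Match at i=5, j=1: a = 5·12 + 1 = 61.

61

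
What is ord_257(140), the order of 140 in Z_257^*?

The order of 140 must divide p − 1 = 256 = 2^8.
Divisors: 1, 2, 4, 8, 16, 32, 64, 128, 256.
Check each in increasing order: 140^1 ≡ 140;  140^2 ≡ 68;  140^4 ≡ 255;  140^8 ≡ 4;  140^16 ≡ 16;  140^32 ≡ 256;  140^64 ≡ 1.
Smallest exponent giving 1 is 64.

64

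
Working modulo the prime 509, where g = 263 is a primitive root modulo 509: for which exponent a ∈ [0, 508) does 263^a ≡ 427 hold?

Baby-step giant-step with m = ceil(sqrt(508)) = 23.
Baby table (263^j mod 509 for j=0..22):
  0:1  1:263  2:454  3:296  4:480  5:8  6:68  7:69
  8:332  9:277  10:64  11:35  12:43  13:111  14:180  15:3
  16:280  17:344  18:379  19:422  20:24  21:204  22:207
Giant step factor: 263^(-23) ≡ 347 (mod 509).
Scan 427·347^i mod 509 for i = 0, 1, …:
  i=0: 427   i=1: 50   i=2: 44   i=3: 507
  i=4: 324   i=5: 448   i=6: 211   i=7: 430
  i=8: 73   i=9: 390     …   i=20: 248
  i=21: 35
Match at i=21, j=11: a = 21·23 + 11 = 494.

494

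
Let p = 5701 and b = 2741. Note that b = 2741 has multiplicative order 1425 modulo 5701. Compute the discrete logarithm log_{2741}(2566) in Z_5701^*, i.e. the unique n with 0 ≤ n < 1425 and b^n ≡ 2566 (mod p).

Baby-step giant-step with m = ceil(sqrt(1425)) = 38.
Baby table (2741^j mod 5701 for j=0..37):
  0:1  1:2741  2:4864  3:3286  4:5047  5:3201  6:102  7:233
  8:141  9:4514  10:1704  11:1545  12:4703  13:962  14:2980  15:4348
  16:2778  17:3663  18:822  19:1207  20:1807  21:4519  22:4007  23:3061
  24:4030  25:3393  26:1882  27:4858  28:3943  29:4368  30:588  31:4026
  32:3831  33:5230  34:3116  35:858  36:2966  37:180
Giant step factor: 2741^(-38) ≡ 2751 (mod 5701).
Scan 2566·2751^i mod 5701 for i = 0, 1, …:
  i=0: 2566   i=1: 1228   i=2: 3236   i=3: 2975
  i=4: 3290   i=5: 3303   i=6: 4860   i=7: 1015
  i=8: 4476   i=9: 5017   i=10: 5347   i=11: 1017
  i=12: 4277   i=13: 4864
Match at i=13, j=2: n = 13·38 + 2 = 496.

496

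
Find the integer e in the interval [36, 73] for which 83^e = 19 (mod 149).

44

Compute 83^36 mod 149 = 49, then multiply by 83 repeatedly:
  83^36=49  83^37=44  83^38=76  83^39=50  83^40=127
  83^41=111  83^42=124  83^43=11  83^44=19
Found 19 at exponent 44.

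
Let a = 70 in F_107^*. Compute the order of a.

106

The order of 70 must divide p − 1 = 106 = 2 · 53.
Divisors: 1, 2, 53, 106.
Check each in increasing order: 70^1 ≡ 70;  70^2 ≡ 85;  70^53 ≡ 106;  70^106 ≡ 1.
Smallest exponent giving 1 is 106.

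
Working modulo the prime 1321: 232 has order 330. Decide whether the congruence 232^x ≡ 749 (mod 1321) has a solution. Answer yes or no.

749 ∈ ⟨232⟩ iff 749^330 ≡ 1 (mod 1321), since |⟨232⟩| = 330.
749^330 mod 1321 = 257.
Since 257 ≠ 1, 749 does not lie in the subgroup.

no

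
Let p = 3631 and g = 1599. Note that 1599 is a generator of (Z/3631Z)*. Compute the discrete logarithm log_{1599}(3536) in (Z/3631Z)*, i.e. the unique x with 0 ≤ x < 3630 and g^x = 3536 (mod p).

1075

Baby-step giant-step with m = ceil(sqrt(3630)) = 61.
Baby table (1599^j mod 3631 for j=0..60):
  0:1  1:1599  2:577  3:349  4:2508  5:1668  6:1978  7:221
  8:1172  9:432  10:878  11:2356  12:1897  13:1418  14:1638  15:1211
  16:1066  17:1595  18:1443  19:1672  20:1112  21:2529  22:2568  23:3202
  24:288  25:3006  26:2781  27:2475  28:3366  29:1092  30:3228  31:1921
  32:3484  33:962  34:2325  35:3162  36:1686  37:1712  38:3345  39:192
  40:2004  41:1854  42:1650  43:2244  44:728  45:2152  46:2491  47:3533
  48:3062  49:1550  50:2108  51:1124  52:3562  53:2230  54:128  55:1336
  56:1236  57:1100  58:1496  59:2906  60:2645
Giant step factor: 1599^(-61) ≡ 3588 (mod 3631).
Scan 3536·3588^i mod 3631 for i = 0, 1, …:
  i=0: 3536   i=1: 454   i=2: 2264   i=3: 685
  i=4: 3224   i=5: 2977   i=6: 2705   i=7: 3508
  i=8: 1658   i=9: 1326     …   i=16: 3131
  i=17: 3345
Match at i=17, j=38: x = 17·61 + 38 = 1075.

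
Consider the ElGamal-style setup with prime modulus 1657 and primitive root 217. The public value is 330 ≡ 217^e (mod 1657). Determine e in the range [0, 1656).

636

Baby-step giant-step with m = ceil(sqrt(1656)) = 41.
Baby table (217^j mod 1657 for j=0..40):
  0:1  1:217  2:693  3:1251  4:1376  5:332  6:793  7:1410
  8:1082  9:1157  10:862  11:1470  12:846  13:1312  14:1357  15:1180
  16:882  17:839  18:1450  19:1477  20:708  21:1192  22:172  23:870
  24:1549  25:1419  26:1378  27:766  28:522  29:598  30:520  31:164
  32:791  33:976  34:1353  35:312  36:1424  37:806  38:917  39:149
  40:850
Giant step factor: 217^(-41) ≡ 659 (mod 1657).
Scan 330·659^i mod 1657 for i = 0, 1, …:
  i=0: 330   i=1: 403   i=2: 457   i=3: 1246
  i=4: 899   i=5: 892   i=6: 1250   i=7: 221
  i=8: 1480   i=9: 1004     …   i=14: 384
  i=15: 1192
Match at i=15, j=21: e = 15·41 + 21 = 636.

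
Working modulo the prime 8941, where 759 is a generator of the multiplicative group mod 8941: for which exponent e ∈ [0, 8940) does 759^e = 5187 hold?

Baby-step giant-step with m = ceil(sqrt(8940)) = 95.
Baby table (759^j mod 8941 for j=0..94):
  0:1  1:759  2:3857  3:3756  4:7566  5:2472  6:7579  7:3398
  8:4074  9:7521  10:4081  11:3893  12:4257  13:3362  14:3573  15:2784
  16:2980  17:8688  18:4675  19:7689  20:6419  21:8117  22:454  23:4828
  24:7583  25:6434  26:1620  27:4663  28:7522  29:4840  30:7750  31:8013
  32:1987  33:6045  34:1422  35:6378  36:3821  37:3255  38:2829  39:1371
  40:3433  41:3816  42:8401  43:1426  44:473  45:1367  46:397  47:6270
  48:2318  49:6926  50:8467  51:6815  52:4687  53:7856  54:7998  55:8484
  56:1836  57:7669  58:180  59:2505  60:5803  61:5505  62:2848  63:6851
  64:5188  65:3652  66:158  67:3689  68:1418  69:3342  70:6275  71:6113
  72:8329  73:424  74:8881  75:8106  76:1046  77:7106  78:2031  79:3677
  80:1251  81:1763  82:5908  83:4731  84:5488  85:7827  86:3869  87:3923
  88:204  89:2839  90:20  91:6239  92:5612  93:3592  94:8264
Giant step factor: 759^(-95) ≡ 7910 (mod 8941).
Scan 5187·7910^i mod 8941 for i = 0, 1, …:
  i=0: 5187   i=1: 7862   i=2: 3765   i=3: 7620
  i=4: 2919   i=5: 3628   i=6: 5811   i=7: 8270
  i=8: 3344   i=9: 3562   i=10: 2329   i=11: 3930
  i=12: 7384   i=13: 4828
Match at i=13, j=23: e = 13·95 + 23 = 1258.

1258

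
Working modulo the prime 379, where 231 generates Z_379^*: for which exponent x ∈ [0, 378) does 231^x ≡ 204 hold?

328

Baby-step giant-step with m = ceil(sqrt(378)) = 20.
Baby table (231^j mod 379 for j=0..19):
  0:1  1:231  2:301  3:174  4:20  5:72  6:335  7:69
  8:21  9:303  10:257  11:243  12:41  13:375  14:213  15:312
  16:62  17:299  18:91  19:176
Giant step factor: 231^(-20) ≡ 92 (mod 379).
Scan 204·92^i mod 379 for i = 0, 1, …:
  i=0: 204   i=1: 197   i=2: 311   i=3: 187
  i=4: 149   i=5: 64   i=6: 203   i=7: 105
  i=8: 185   i=9: 344     …   i=15: 268
  i=16: 21
Match at i=16, j=8: x = 16·20 + 8 = 328.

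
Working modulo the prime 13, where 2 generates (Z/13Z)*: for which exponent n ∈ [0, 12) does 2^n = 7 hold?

11

Successive powers of 2 modulo 13:
  2^0=1  2^1=2  2^2=4  2^3=8  2^4=3  2^5=6
  2^6=12  2^7=11  2^8=9  2^9=5  2^10=10  2^11=7
So 2^11 ≡ 7 (mod 13), giving n = 11.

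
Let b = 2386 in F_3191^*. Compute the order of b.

3190

The order of 2386 must divide p − 1 = 3190 = 2 · 5 · 11 · 29.
Divisors: 1, 2, 5, 10, 11, 22, 29, 55, 58, 110, 145, 290, 319, 638, 1595, 3190.
Check each in increasing order: 2386^1 ≡ 2386;  2386^2 ≡ 252;  2386^5 ≡ 2291;  2386^10 ≡ 2677;  2386^11 ≡ 2131;  2386^22 ≡ 368;  2386^29 ≡ 1396;  2386^55 ≡ 886;  2386^58 ≡ 2306;  2386^110 ≡ 10;  2386^145 ≡ 1905;  2386^290 ≡ 858;  2386^319 ≡ 1143;  2386^638 ≡ 1330;  2386^1595 ≡ 3190;  2386^3190 ≡ 1.
Smallest exponent giving 1 is 3190.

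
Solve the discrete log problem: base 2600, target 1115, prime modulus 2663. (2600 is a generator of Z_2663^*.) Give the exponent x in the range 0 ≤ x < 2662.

Baby-step giant-step with m = ceil(sqrt(2662)) = 52.
Baby table (2600^j mod 2663 for j=0..51):
  0:1  1:2600  2:1306  3:275  4:1316  5:2308  6:1061  7:2395
  8:906  9:1508  10:864  11:1491  12:1935  13:593  14:2586  15:2188
  16:632  17:129  18:2525  19:705  20:856  21:1995  22:2139  23:1056
  24:47  25:2365  26:133  27:2273  28:603  29:1956  30:1933  31:719
  32:2637  33:1638  34:663  35:839  36:403  37:1241  38:1707  39:1642
  40:411  41:737  42:1503  43:1179  44:287  45:560  46:2002  47:1698
  48:2209  49:1972  50:925  51:311
Giant step factor: 2600^(-52) ≡ 1228 (mod 2663).
Scan 1115·1228^i mod 2663 for i = 0, 1, …:
  i=0: 1115   i=1: 438   i=2: 2601   i=3: 1091
  i=4: 259   i=5: 1155   i=6: 1624   i=7: 2348
  i=8: 1978   i=9: 328     …   i=29: 189
  i=30: 411
Match at i=30, j=40: x = 30·52 + 40 = 1600.

1600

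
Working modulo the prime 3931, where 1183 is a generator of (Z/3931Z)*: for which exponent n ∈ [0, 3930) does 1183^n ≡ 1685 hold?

Baby-step giant-step with m = ceil(sqrt(3930)) = 63.
Baby table (1183^j mod 3931 for j=0..62):
  0:1  1:1183  2:53  3:3734  4:2809  5:1352  6:3430  7:898
  8:964  9:422  10:3920  11:2711  12:3348  13:2167  14:549  15:852
  16:1580  17:1915  18:1189  19:3220  20:121  21:1627  22:2482  23:3680
  24:1823  25:2421  26:2275  27:2521  28:2645  29:3890  30:2600  31:1758
  32:215  33:2761  34:3533  35:886  36:2492  37:3717  38:2353  39:451
  40:2848  41:317  42:1566  43:1077  44:447  45:2047  46:105  47:2354
  48:1634  49:2901  50:120  51:444  52:2429  53:3877  54:2945  55:1069
  56:2776  57:1623  58:1681  59:3468  60:2611  61:2978  62:798
Giant step factor: 1183^(-63) ≡ 2892 (mod 3931).
Scan 1685·2892^i mod 3931 for i = 0, 1, …:
  i=0: 1685   i=1: 2511   i=2: 1255   i=3: 1147
  i=4: 3291   i=5: 621   i=6: 3396   i=7: 1594
  i=8: 2716   i=9: 534     …   i=53: 594
  i=54: 1
Match at i=54, j=0: n = 54·63 + 0 = 3402.

3402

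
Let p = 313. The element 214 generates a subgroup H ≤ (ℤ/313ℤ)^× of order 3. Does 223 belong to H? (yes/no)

no

⟨214⟩ has order 3; its elements mod 313 are {1, 98, 214}.
223 is not in this set.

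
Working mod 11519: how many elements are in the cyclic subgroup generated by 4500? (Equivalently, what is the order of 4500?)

443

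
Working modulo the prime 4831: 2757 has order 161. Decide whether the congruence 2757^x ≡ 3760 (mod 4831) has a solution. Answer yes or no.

no

3760 ∈ ⟨2757⟩ iff 3760^161 ≡ 1 (mod 4831), since |⟨2757⟩| = 161.
3760^161 mod 4831 = 4670.
Since 4670 ≠ 1, 3760 does not lie in the subgroup.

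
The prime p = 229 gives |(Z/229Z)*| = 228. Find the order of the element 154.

114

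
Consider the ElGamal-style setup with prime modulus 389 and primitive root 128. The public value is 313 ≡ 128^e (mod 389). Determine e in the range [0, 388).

10

Successive powers of 128 modulo 389:
  128^0=1  128^1=128  128^2=46  128^3=53  128^4=171  128^5=104
  128^6=86  128^7=116  128^8=66  128^9=279  128^10=313
So 128^10 ≡ 313 (mod 389), giving e = 10.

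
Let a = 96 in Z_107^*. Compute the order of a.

106

The order of 96 must divide p − 1 = 106 = 2 · 53.
Divisors: 1, 2, 53, 106.
Check each in increasing order: 96^1 ≡ 96;  96^2 ≡ 14;  96^53 ≡ 106;  96^106 ≡ 1.
Smallest exponent giving 1 is 106.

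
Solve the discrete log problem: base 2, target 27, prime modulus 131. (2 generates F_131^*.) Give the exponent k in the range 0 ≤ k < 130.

Baby-step giant-step with m = ceil(sqrt(130)) = 12.
Baby table (2^j mod 131 for j=0..11):
  0:1  1:2  2:4  3:8  4:16  5:32  6:64  7:128
  8:125  9:119  10:107  11:83
Giant step factor: 2^(-12) ≡ 15 (mod 131).
Scan 27·15^i mod 131 for i = 0, 1, …:
  i=0: 27   i=1: 12   i=2: 49   i=3: 80
  i=4: 21   i=5: 53   i=6: 9   i=7: 4
Match at i=7, j=2: k = 7·12 + 2 = 86.

86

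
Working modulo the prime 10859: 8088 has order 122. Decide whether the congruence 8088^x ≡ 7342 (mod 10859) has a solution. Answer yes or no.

no

7342 ∈ ⟨8088⟩ iff 7342^122 ≡ 1 (mod 10859), since |⟨8088⟩| = 122.
7342^122 mod 10859 = 539.
Since 539 ≠ 1, 7342 does not lie in the subgroup.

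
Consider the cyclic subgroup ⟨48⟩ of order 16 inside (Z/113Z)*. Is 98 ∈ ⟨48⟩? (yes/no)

yes

⟨48⟩ has order 16; its elements mod 113 are {1, 15, 18, 35, 40, 42, 44, 48, 65, 69, 71, 73, 78, 95, 98, 112}.
98 is in this set.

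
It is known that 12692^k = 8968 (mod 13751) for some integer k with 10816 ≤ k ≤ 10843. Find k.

10827

Compute 12692^10816 mod 13751 = 3800, then multiply by 12692 repeatedly:
  12692^10816=3800  12692^10817=4843  12692^10818=386  12692^10819=3756  12692^10820=10186
  12692^10821=7561  12692^10822=9734  12692^10823=4944  12692^10824=3435  12692^10825=6350
  12692^10826=13340  12692^10827=8968
Found 8968 at exponent 10827.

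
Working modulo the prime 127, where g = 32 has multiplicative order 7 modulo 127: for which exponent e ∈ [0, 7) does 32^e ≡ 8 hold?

2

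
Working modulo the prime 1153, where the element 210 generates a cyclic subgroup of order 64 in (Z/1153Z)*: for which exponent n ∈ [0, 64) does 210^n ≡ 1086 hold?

Successive powers of 210 modulo 1153:
  210^0=1  210^1=210  210^2=286  210^3=104  210^4=1086
So 210^4 ≡ 1086 (mod 1153), giving n = 4.

4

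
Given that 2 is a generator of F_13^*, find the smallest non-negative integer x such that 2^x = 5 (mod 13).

9

Successive powers of 2 modulo 13:
  2^0=1  2^1=2  2^2=4  2^3=8  2^4=3  2^5=6
  2^6=12  2^7=11  2^8=9  2^9=5
So 2^9 ≡ 5 (mod 13), giving x = 9.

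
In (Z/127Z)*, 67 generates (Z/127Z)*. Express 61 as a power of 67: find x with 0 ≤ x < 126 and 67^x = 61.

Baby-step giant-step with m = ceil(sqrt(126)) = 12.
Baby table (67^j mod 127 for j=0..11):
  0:1  1:67  2:44  3:27  4:31  5:45  6:94  7:75
  8:72  9:125  10:120  11:39
Giant step factor: 67^(-12) ≡ 87 (mod 127).
Scan 61·87^i mod 127 for i = 0, 1, …:
  i=0: 61   i=1: 100   i=2: 64   i=3: 107
  i=4: 38   i=5: 4   i=6: 94
Match at i=6, j=6: x = 6·12 + 6 = 78.

78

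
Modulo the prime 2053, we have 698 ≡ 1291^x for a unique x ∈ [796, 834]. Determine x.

Compute 1291^796 mod 2053 = 1962, then multiply by 1291 repeatedly:
  1291^796=1962  1291^797=1593  1291^798=1510  1291^799=1113  1291^800=1836
  1291^801=1114  1291^802=1074  1291^803=759  1291^804=588  1291^805=1551
  1291^806=666  1291^807=1652  1291^808=1718  1291^809=698
Found 698 at exponent 809.

809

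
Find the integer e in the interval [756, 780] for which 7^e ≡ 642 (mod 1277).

776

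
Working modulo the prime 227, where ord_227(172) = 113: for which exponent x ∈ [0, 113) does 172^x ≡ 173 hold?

Baby-step giant-step with m = ceil(sqrt(113)) = 11.
Baby table (172^j mod 227 for j=0..10):
  0:1  1:172  2:74  3:16  4:28  5:49  6:29  7:221
  8:103  9:10  10:131
Giant step factor: 172^(-11) ≡ 177 (mod 227).
Scan 173·177^i mod 227 for i = 0, 1, …:
  i=0: 173   i=1: 203   i=2: 65   i=3: 155
  i=4: 195   i=5: 11   i=6: 131
Match at i=6, j=10: x = 6·11 + 10 = 76.

76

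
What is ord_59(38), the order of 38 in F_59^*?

58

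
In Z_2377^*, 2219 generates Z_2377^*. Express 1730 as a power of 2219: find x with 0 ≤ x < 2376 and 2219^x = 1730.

Baby-step giant-step with m = ceil(sqrt(2376)) = 49.
Baby table (2219^j mod 2377 for j=0..48):
  0:1  1:2219  2:1194  3:1508  4:1813  5:1163  6:1652  7:454
  8:1955  9:120  10:56  11:660  12:308  13:1253  14:1694  15:949
  16:2186  17:1654  18:138  19:1966  20:759  21:1305  22:609  23:1235
  24:2161  25:850  26:1189  27:2298  28:597  29:754  30:2095  31:1770
  32:826  33:227  34:2166  35:60  36:28  37:330  38:154  39:1815
  40:847  41:1663  42:1093  43:827  44:69  45:983  46:1568  47:1841
  48:1493
Giant step factor: 2219^(-49) ≡ 1278 (mod 2377).
Scan 1730·1278^i mod 2377 for i = 0, 1, …:
  i=0: 1730   i=1: 330
Match at i=1, j=37: x = 1·49 + 37 = 86.

86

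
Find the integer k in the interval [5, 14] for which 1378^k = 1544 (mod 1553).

14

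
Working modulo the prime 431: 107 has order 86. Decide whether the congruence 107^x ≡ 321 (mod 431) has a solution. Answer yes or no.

yes

321 ∈ ⟨107⟩ iff 321^86 ≡ 1 (mod 431), since |⟨107⟩| = 86.
321^86 mod 431 = 1.
Since 1 = 1, 321 lies in the subgroup.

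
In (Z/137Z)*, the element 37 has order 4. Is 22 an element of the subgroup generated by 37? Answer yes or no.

no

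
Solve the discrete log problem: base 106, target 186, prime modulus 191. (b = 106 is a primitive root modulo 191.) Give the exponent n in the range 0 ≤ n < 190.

Baby-step giant-step with m = ceil(sqrt(190)) = 14.
Baby table (106^j mod 191 for j=0..13):
  0:1  1:106  2:158  3:131  4:134  5:70  6:162  7:173
  8:2  9:21  10:125  11:71  12:77  13:140
Giant step factor: 106^(-14) ≡ 135 (mod 191).
Scan 186·135^i mod 191 for i = 0, 1, …:
  i=0: 186   i=1: 89   i=2: 173
Match at i=2, j=7: n = 2·14 + 7 = 35.

35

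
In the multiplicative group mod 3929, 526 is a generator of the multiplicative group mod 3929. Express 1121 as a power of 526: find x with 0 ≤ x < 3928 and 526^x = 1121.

Baby-step giant-step with m = ceil(sqrt(3928)) = 63.
Baby table (526^j mod 3929 for j=0..62):
  0:1  1:526  2:1646  3:1416  4:2235  5:839  6:1266  7:1915
  8:1466  9:1032  10:630  11:1344  12:3653  13:197  14:1468  15:2084
  16:3922  17:247  18:265  19:1875  20:71  21:1985  22:2925  23:2311
  24:1525  25:634  26:3448  27:2379  28:1932  29:2550  30:1511  31:1128
  32:49  33:2200  34:2074  35:2591  36:3432  37:1821  38:3099  39:3468
  40:1112  41:3420  42:3367  43:2992  44:2192  45:1795  46:1210  47:3891
  48:3586  49:316  50:1198  51:1508  52:3479  53:2969  54:1881  55:3227
  56:74  57:3563  58:5  59:2630  60:372  61:3151  62:3317
Giant step factor: 526^(-63) ≡ 2319 (mod 3929).
Scan 1121·2319^i mod 3929 for i = 0, 1, …:
  i=0: 1121   i=1: 2530   i=2: 1073   i=3: 1230
  i=4: 3845   i=5: 1654   i=6: 922   i=7: 742
  i=8: 3725   i=9: 2333   i=10: 3923   i=11: 1802
  i=12: 2311
Match at i=12, j=23: x = 12·63 + 23 = 779.

779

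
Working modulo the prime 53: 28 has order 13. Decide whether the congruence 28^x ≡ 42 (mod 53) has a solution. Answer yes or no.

yes

⟨28⟩ has order 13; its elements mod 53 are {1, 10, 13, 15, 16, 24, 28, 36, 42, 44, 46, 47, 49}.
42 is in this set.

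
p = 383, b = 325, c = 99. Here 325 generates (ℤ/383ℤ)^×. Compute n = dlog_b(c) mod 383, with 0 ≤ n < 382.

67

Baby-step giant-step with m = ceil(sqrt(382)) = 20.
Baby table (325^j mod 383 for j=0..19):
  0:1  1:325  2:300  3:218  4:378  5:290  6:32  7:59
  8:25  9:82  10:223  11:88  12:258  13:356  14:34  15:326
  16:242  17:135  18:213  19:285
Giant step factor: 325^(-20) ≡ 113 (mod 383).
Scan 99·113^i mod 383 for i = 0, 1, …:
  i=0: 99   i=1: 80   i=2: 231   i=3: 59
Match at i=3, j=7: n = 3·20 + 7 = 67.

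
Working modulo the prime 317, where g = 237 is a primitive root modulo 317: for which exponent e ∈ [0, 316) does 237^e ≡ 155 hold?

155

Baby-step giant-step with m = ceil(sqrt(316)) = 18.
Baby table (237^j mod 317 for j=0..17):
  0:1  1:237  2:60  3:272  4:113  5:153  6:123  7:304
  8:89  9:171  10:268  11:116  12:230  13:303  14:169  15:111
  16:313  17:3
Giant step factor: 237^(-18) ≡ 70 (mod 317).
Scan 155·70^i mod 317 for i = 0, 1, …:
  i=0: 155   i=1: 72   i=2: 285   i=3: 296
  i=4: 115   i=5: 125   i=6: 191   i=7: 56
  i=8: 116
Match at i=8, j=11: e = 8·18 + 11 = 155.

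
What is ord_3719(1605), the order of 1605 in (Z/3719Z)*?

3718

The order of 1605 must divide p − 1 = 3718 = 2 · 11 · 13^2.
Divisors: 1, 2, 11, 13, 22, 26, 143, 169, 286, 338, 1859, 3718.
Check each in increasing order: 1605^1 ≡ 1605;  1605^2 ≡ 2477;  1605^11 ≡ 2581;  1605^13 ≡ 176;  1605^22 ≡ 832;  1605^26 ≡ 1224;  1605^143 ≡ 3288;  1605^169 ≡ 554;  1605^286 ≡ 3530;  1605^338 ≡ 1958;  1605^1859 ≡ 3718;  1605^3718 ≡ 1.
Smallest exponent giving 1 is 3718.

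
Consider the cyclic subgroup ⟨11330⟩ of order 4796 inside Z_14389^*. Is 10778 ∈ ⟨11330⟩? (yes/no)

yes

10778 ∈ ⟨11330⟩ iff 10778^4796 ≡ 1 (mod 14389), since |⟨11330⟩| = 4796.
10778^4796 mod 14389 = 1.
Since 1 = 1, 10778 lies in the subgroup.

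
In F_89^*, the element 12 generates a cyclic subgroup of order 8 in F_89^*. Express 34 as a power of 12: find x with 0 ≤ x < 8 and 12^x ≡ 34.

6

Successive powers of 12 modulo 89:
  12^0=1  12^1=12  12^2=55  12^3=37  12^4=88  12^5=77
  12^6=34
So 12^6 ≡ 34 (mod 89), giving x = 6.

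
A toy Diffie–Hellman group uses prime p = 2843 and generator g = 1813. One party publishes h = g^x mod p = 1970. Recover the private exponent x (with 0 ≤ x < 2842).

2102

Baby-step giant-step with m = ceil(sqrt(2842)) = 54.
Baby table (1813^j mod 2843 for j=0..53):
  0:1  1:1813  2:461  3:2794  4:2139  5:155  6:2401  7:380
  8:934  9:1757  10:1281  11:2565  12:2040  13:2620  14:2250  15:2388
  16:2398  17:627  18:2394  19:1904  20:550  21:2100  22:523  23:1480
  24:2291  25:2803  26:1398  27:1461  28:1960  29:2573  30:2329  31:622
  32:1858  33:2442  34:795  35:2777  36:2591  37:847  38:391  39:976
  40:1142  41:742  42:507  43:902  44:601  45:744  46:1290  47:1824
  48:503  49:2179  50:1600  51:940  52:1263  53:1204
Giant step factor: 1813^(-54) ≡ 2341 (mod 2843).
Scan 1970·2341^i mod 2843 for i = 0, 1, …:
  i=0: 1970   i=1: 424   i=2: 377   i=3: 1227
  i=4: 977   i=5: 1385   i=6: 1265   i=7: 1802
  i=8: 2313   i=9: 1661     …   i=37: 246
  i=38: 1600
Match at i=38, j=50: x = 38·54 + 50 = 2102.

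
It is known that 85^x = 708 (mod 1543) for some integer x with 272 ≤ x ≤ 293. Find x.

Compute 85^272 mod 1543 = 709, then multiply by 85 repeatedly:
  85^272=709  85^273=88  85^274=1308  85^275=84  85^276=968
  85^277=501  85^278=924  85^279=1390  85^280=882  85^281=906
  85^282=1403  85^283=444  85^284=708
Found 708 at exponent 284.

284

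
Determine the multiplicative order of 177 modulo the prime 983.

491

The order of 177 must divide p − 1 = 982 = 2 · 491.
Divisors: 1, 2, 491, 982.
Check each in increasing order: 177^1 ≡ 177;  177^2 ≡ 856;  177^491 ≡ 1.
Smallest exponent giving 1 is 491.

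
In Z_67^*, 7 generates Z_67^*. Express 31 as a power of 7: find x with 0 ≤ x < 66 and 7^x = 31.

Successive powers of 7 modulo 67:
  7^0=1  7^1=7  7^2=49  7^3=8  7^4=56  7^5=57
  7^6=64  7^7=46  7^8=54  7^9=43  7^10=33  7^11=30
  7^12=9  7^13=63  7^14=39  7^15=5  7^16=35  7^17=44
  7^18=40  7^19=12  7^20=17  7^21=52  7^22=29  7^23=2
  7^24=14  7^25=31
So 7^25 ≡ 31 (mod 67), giving x = 25.

25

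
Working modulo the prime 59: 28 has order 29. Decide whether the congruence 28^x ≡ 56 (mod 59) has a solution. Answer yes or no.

no

56 ∈ ⟨28⟩ iff 56^29 ≡ 1 (mod 59), since |⟨28⟩| = 29.
56^29 mod 59 = 58.
Since 58 ≠ 1, 56 does not lie in the subgroup.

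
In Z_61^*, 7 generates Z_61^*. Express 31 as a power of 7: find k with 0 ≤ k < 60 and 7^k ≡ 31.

Baby-step giant-step with m = ceil(sqrt(60)) = 8.
Baby table (7^j mod 61 for j=0..7):
  0:1  1:7  2:49  3:38  4:22  5:32  6:41  7:43
Giant step factor: 7^(-8) ≡ 15 (mod 61).
Scan 31·15^i mod 61 for i = 0, 1, …:
  i=0: 31   i=1: 38
Match at i=1, j=3: k = 1·8 + 3 = 11.

11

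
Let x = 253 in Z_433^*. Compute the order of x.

144

The order of 253 must divide p − 1 = 432 = 2^4 · 3^3.
Divisors: 1, 2, 3, 4, 6, 8, 9, 12, 16, 18, 24, 27, 36, 48, 54, 72, 108, 144, 216, 432.
Check each in increasing order: 253^1 ≡ 253;  253^2 ≡ 358;  253^3 ≡ 77;  253^4 ≡ 429;  253^6 ≡ 300;  253^8 ≡ 16;  253^9 ≡ 151;  253^12 ≡ 369;  253^16 ≡ 256;  253^18 ≡ 285;  253^24 ≡ 199;  253^27 ≡ 168;  253^36 ≡ 254;  253^48 ≡ 198;  253^54 ≡ 79;  253^72 ≡ 432;  253^108 ≡ 179;  253^144 ≡ 1.
Smallest exponent giving 1 is 144.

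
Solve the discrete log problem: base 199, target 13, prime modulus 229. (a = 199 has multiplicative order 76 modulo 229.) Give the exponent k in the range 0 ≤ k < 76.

53

Baby-step giant-step with m = ceil(sqrt(76)) = 9.
Baby table (199^j mod 229 for j=0..8):
  0:1  1:199  2:213  3:22  4:27  5:106  6:26  7:136
  8:42
Giant step factor: 199^(-9) ≡ 227 (mod 229).
Scan 13·227^i mod 229 for i = 0, 1, …:
  i=0: 13   i=1: 203   i=2: 52   i=3: 125
  i=4: 208   i=5: 42
Match at i=5, j=8: k = 5·9 + 8 = 53.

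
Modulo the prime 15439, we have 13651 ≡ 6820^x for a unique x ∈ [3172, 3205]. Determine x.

3175

Compute 6820^3172 mod 15439 = 471, then multiply by 6820 repeatedly:
  6820^3172=471  6820^3173=908  6820^3174=1521  6820^3175=13651
Found 13651 at exponent 3175.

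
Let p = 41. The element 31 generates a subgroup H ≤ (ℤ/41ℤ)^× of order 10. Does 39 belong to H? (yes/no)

no

⟨31⟩ has order 10; its elements mod 41 are {1, 4, 10, 16, 18, 23, 25, 31, 37, 40}.
39 is not in this set.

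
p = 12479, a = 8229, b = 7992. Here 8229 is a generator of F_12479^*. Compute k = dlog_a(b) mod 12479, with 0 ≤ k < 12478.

6450

Baby-step giant-step with m = ceil(sqrt(12478)) = 112.
Baby table (8229^j mod 12479 for j=0..111):
  0:1  1:8229  2:5387  3:4215  4:6094  5:6904  6:8608  7:4428
  8:11811  9:6267  10:7915  11:4634  12:9841  13:5358  14:2675  15:12098
  16:9459  17:6588  18:3876  19:11759  20:2645  21:2329  22:10076  23:4928
  24:8241  25:4303  26:6464  27:6758  28:5158  29:4103  30:7892  31:2552
  32:10730  33:8245  34:12261  35:3054  36:11139  37:4576  38:6761  39:4887
  40:7785  41:8058  42:8355  43:6484  44:9111  45:587  46:1050  47:4982
  48:3363  49:8184  50:9452  51:11380  52:3604  53:7212  54:9903  55:3917
  56:12215  57:11369  58:438  59:10350  60:975  61:11757  62:11145  63:4034
  64:1646  65:5219  66:6912  67:12045  68:10087  69:8094  70:5103  71:752
  72:11103  73:7828  74:14  75:2895  76:544  77:9094  78:10442  79:9303
  80:8201  81:12076  82:3127  83:385  84:10978  85:2481  86:505  87:138
  88:13  89:7145  90:7636  91:4879  92:4348  93:2399  94:12072  95:7648
  96:3795  97:6597  98:3063  99:10326  100:3143  101:7259  102:9817  103:7526
  104:10656  105:10770  106:472  107:3119  108:9427  109:5319  110:6198  111:1669
Giant step factor: 8229^(-112) ≡ 6360 (mod 12479).
Scan 7992·6360^i mod 12479 for i = 0, 1, …:
  i=0: 7992   i=1: 2153   i=2: 3617   i=3: 5323
  i=4: 11232   i=5: 5724   i=6: 3397   i=7: 3771
  i=8: 11401   i=9: 7370     …   i=56: 11915
  i=57: 6912
Match at i=57, j=66: k = 57·112 + 66 = 6450.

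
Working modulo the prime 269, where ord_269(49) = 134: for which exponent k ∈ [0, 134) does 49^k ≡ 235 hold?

Baby-step giant-step with m = ceil(sqrt(134)) = 12.
Baby table (49^j mod 269 for j=0..11):
  0:1  1:49  2:249  3:96  4:131  5:232  6:70  7:202
  8:214  9:264  10:24  11:100
Giant step factor: 49^(-12) ≡ 218 (mod 269).
Scan 235·218^i mod 269 for i = 0, 1, …:
  i=0: 235   i=1: 120   i=2: 67   i=3: 80
  i=4: 224   i=5: 143   i=6: 239   i=7: 185
  i=8: 249
Match at i=8, j=2: k = 8·12 + 2 = 98.

98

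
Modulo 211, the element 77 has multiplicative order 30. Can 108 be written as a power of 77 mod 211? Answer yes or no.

no

108 ∈ ⟨77⟩ iff 108^30 ≡ 1 (mod 211), since |⟨77⟩| = 30.
108^30 mod 211 = 199.
Since 199 ≠ 1, 108 does not lie in the subgroup.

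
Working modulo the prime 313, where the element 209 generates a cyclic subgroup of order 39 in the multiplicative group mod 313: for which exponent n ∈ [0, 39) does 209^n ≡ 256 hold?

11

Successive powers of 209 modulo 313:
  209^0=1  209^1=209  209^2=174  209^3=58  209^4=228  209^5=76
  209^6=234  209^7=78  209^8=26  209^9=113  209^10=142  209^11=256
So 209^11 ≡ 256 (mod 313), giving n = 11.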